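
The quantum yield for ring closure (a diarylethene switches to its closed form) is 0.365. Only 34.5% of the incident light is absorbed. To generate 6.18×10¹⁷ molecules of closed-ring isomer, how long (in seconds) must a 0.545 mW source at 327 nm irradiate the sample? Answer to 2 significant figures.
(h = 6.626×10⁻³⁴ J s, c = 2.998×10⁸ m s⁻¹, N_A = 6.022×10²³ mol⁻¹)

Product: 6.18×10¹⁷ / 6.022×10²³ = 1.026×10⁻⁶ mol.
Photons that must be absorbed: 1.026×10⁻⁶ / 0.365 = 2.811×10⁻⁶ mol.
Incident photons needed: 2.811×10⁻⁶ / 0.345 = 8.148×10⁻⁶ mol.
Photon energy: hc/λ = 6.075×10⁻¹⁹ J; per mole, 3.658×10⁵ J mol⁻¹.
Energy required: 8.148×10⁻⁶ × 3.658×10⁵ = 2.981 J.
Time: 2.981 J / 0.000545 W = 5500 s.

t ≈ 5500 s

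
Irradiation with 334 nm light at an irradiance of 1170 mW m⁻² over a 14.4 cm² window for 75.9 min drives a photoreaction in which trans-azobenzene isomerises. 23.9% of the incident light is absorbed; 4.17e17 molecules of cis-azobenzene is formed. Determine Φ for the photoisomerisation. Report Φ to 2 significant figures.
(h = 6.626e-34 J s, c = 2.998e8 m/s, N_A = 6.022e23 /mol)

Φ = 0.14

Product: 4.17e17 / 6.022e23 = 6.925e-7 mol.
Photon energy at 334 nm: hc/λ = (6.626e-34)(2.998e8)/(334e-9) = 5.948e-19 J.
Energy delivered: (1170 mW m⁻²)(14.4e-4 m²)(4554 s) = 7.673 J.
Photons incident: 7.673 / 5.948e-19 = 1.290e19, i.e. 1.290e19/6.022e23 = 2.142e-5 mol.
Photons absorbed: 0.239 × 2.142e-5 = 5.119e-6 mol.
Φ = 6.925e-7 mol / 5.119e-6 mol photons = 0.14.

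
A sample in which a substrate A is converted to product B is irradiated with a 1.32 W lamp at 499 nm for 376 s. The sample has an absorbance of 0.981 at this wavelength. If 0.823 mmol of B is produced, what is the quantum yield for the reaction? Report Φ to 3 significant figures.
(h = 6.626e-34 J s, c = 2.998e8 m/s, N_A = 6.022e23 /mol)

Product: 0.823 mmol = 8.23e-4 mol.
Photon energy at 499 nm: hc/λ = (6.626e-34)(2.998e8)/(499e-9) = 3.981e-19 J.
Energy delivered: (1.32 W)(376 s) = 496.3 J.
Photons incident: 496.3 / 3.981e-19 = 1.247e21, i.e. 1.247e21/6.022e23 = 0.002071 mol.
Fraction absorbed: 1 − 10^(−0.981) = 0.8955.
Photons absorbed: 0.8955 × 0.002071 = 0.001855 mol.
Φ = 8.23e-4 mol / 0.001855 mol photons = 0.444.

Φ = 0.444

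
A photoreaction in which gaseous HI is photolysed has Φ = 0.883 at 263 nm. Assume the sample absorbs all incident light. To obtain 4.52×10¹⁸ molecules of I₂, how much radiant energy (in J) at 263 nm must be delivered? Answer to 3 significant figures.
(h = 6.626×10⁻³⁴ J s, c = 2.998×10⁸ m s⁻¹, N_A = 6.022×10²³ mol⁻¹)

Product: 4.52×10¹⁸ / 6.022×10²³ = 7.506×10⁻⁶ mol.
Photons that must be absorbed: 7.506×10⁻⁶ / 0.883 = 8.501×10⁻⁶ mol.
Photon energy: hc/λ = 7.553×10⁻¹⁹ J; per mole, 4.548×10⁵ J mol⁻¹.
Energy required: 8.501×10⁻⁶ × 4.548×10⁵ = 3.87 J.

3.87 J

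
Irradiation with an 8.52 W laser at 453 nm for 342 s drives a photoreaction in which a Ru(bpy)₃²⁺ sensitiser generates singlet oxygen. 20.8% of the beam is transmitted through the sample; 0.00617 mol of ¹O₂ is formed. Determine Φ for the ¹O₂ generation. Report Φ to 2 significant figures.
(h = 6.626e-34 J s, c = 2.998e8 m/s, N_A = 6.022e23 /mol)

Φ = 0.71

Photon energy at 453 nm: hc/λ = (6.626e-34)(2.998e8)/(453e-9) = 4.385e-19 J.
Energy delivered: (8.52 W)(342 s) = 2914 J.
Photons incident: 2914 / 4.385e-19 = 6.645e21, i.e. 6.645e21/6.022e23 = 0.01103 mol.
Fraction absorbed: 1 − 20.8/100 = 0.7920.
Photons absorbed: 0.7920 × 0.01103 = 0.008736 mol.
Φ = 0.00617 mol / 0.008736 mol photons = 0.71.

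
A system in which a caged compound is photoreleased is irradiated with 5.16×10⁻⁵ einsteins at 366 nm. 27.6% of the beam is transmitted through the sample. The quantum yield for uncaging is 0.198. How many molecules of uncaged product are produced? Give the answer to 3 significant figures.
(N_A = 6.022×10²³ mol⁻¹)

Fraction absorbed: 1 − 27.6/100 = 0.7240.
Photons absorbed: 0.7240 × 5.16×10⁻⁵ = 3.736×10⁻⁵ mol.
Product: Φ × n_abs = 0.198 × 3.736×10⁻⁵ = 7.397×10⁻⁶ mol.
As a count: 7.397×10⁻⁶ × 6.022×10²³ = 4.45×10¹⁸.

4.45×10¹⁸ molecules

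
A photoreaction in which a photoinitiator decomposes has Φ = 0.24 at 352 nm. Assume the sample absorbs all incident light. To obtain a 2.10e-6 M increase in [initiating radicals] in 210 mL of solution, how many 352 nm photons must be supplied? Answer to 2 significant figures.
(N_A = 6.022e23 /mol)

1.1e18 photons

Product: (2.10e-6 M)(0.21 L) = 4.410e-7 mol.
Photons that must be absorbed: 4.410e-7 / 0.24 = 1.838e-6 mol.
Photon count: 1.838e-6 × 6.022e23 = 1.1e18.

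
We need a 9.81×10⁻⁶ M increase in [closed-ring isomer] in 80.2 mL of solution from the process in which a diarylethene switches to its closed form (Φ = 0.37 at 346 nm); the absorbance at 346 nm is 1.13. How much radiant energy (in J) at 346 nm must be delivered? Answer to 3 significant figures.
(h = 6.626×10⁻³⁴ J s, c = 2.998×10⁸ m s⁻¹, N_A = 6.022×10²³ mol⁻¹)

0.794 J

Product: (9.81×10⁻⁶ M)(0.0802 L) = 7.868×10⁻⁷ mol.
Photons that must be absorbed: 7.868×10⁻⁷ / 0.37 = 2.126×10⁻⁶ mol.
Fraction absorbed: 1 − 10^(−1.13) = 0.9259.
Incident photons needed: 2.126×10⁻⁶ / 0.9259 = 2.296×10⁻⁶ mol.
Photon energy: hc/λ = 5.741×10⁻¹⁹ J; per mole, 3.457×10⁵ J mol⁻¹.
Energy required: 2.296×10⁻⁶ × 3.457×10⁵ = 0.794 J.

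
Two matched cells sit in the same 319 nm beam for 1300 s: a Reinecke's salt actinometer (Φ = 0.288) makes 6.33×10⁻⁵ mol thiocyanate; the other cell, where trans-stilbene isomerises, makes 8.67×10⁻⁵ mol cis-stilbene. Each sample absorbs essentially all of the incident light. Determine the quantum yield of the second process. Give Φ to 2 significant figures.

Φ = 0.39

Photons absorbed by the actinometer: 6.33×10⁻⁵ / 0.288 = 2.198×10⁻⁴ mol.
Φ(unknown) = 8.67×10⁻⁵ / 2.198×10⁻⁴ = 0.39.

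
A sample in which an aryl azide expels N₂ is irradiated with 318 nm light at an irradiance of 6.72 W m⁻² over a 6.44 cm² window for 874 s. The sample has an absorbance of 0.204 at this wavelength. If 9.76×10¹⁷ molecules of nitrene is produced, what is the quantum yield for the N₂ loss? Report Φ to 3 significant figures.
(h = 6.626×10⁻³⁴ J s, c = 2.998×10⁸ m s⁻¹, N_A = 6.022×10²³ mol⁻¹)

Product: 9.76×10¹⁷ / 6.022×10²³ = 1.621×10⁻⁶ mol.
Photon energy at 318 nm: hc/λ = (6.626×10⁻³⁴)(2.998×10⁸)/(318×10⁻⁹) = 6.247×10⁻¹⁹ J.
Energy delivered: (6.72 W m⁻²)(6.44×10⁻⁴ m²)(874 s) = 3.782 J.
Photons incident: 3.782 / 6.247×10⁻¹⁹ = 6.054×10¹⁸, i.e. 6.054×10¹⁸/6.022×10²³ = 1.005×10⁻⁵ mol.
Fraction absorbed: 1 − 10^(−0.204) = 0.3748.
Photons absorbed: 0.3748 × 1.005×10⁻⁵ = 3.767×10⁻⁶ mol.
Φ = 1.621×10⁻⁶ mol / 3.767×10⁻⁶ mol photons = 0.430.

Φ = 0.430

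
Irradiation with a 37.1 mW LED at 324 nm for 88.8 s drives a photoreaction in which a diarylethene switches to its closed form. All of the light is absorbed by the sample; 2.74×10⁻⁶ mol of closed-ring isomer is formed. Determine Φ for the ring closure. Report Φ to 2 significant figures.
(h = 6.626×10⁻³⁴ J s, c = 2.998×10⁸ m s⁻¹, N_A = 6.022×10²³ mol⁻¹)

Photon energy at 324 nm: hc/λ = (6.626×10⁻³⁴)(2.998×10⁸)/(324×10⁻⁹) = 6.131×10⁻¹⁹ J.
Energy delivered: (37.1 mW)(88.8 s) = 3.294 J.
Photons incident: 3.294 / 6.131×10⁻¹⁹ = 5.373×10¹⁸, i.e. 5.373×10¹⁸/6.022×10²³ = 8.922×10⁻⁶ mol.
Φ = 2.74×10⁻⁶ mol / 8.922×10⁻⁶ mol photons = 0.31.

Φ = 0.31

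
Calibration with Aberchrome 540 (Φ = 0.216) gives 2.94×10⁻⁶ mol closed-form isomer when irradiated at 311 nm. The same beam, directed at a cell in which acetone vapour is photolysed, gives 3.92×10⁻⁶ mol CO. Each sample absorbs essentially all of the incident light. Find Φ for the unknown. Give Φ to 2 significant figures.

Φ = 0.29

Photons absorbed by the actinometer: 2.94×10⁻⁶ / 0.216 = 1.361×10⁻⁵ mol.
Φ(unknown) = 3.92×10⁻⁶ / 1.361×10⁻⁵ = 0.29.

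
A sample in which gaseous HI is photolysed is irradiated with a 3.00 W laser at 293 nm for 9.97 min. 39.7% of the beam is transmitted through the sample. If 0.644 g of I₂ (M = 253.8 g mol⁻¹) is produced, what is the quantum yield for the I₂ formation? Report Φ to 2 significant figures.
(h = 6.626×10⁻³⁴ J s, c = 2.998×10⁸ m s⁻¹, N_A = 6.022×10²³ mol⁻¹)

Product: 0.644 g / 253.8 g mol⁻¹ = 0.002537 mol.
Photon energy at 293 nm: hc/λ = (6.626×10⁻³⁴)(2.998×10⁸)/(293×10⁻⁹) = 6.780×10⁻¹⁹ J.
Energy delivered: (3.00 W)(598.2 s) = 1795 J.
Photons incident: 1795 / 6.780×10⁻¹⁹ = 2.647×10²¹, i.e. 2.647×10²¹/6.022×10²³ = 0.004396 mol.
Fraction absorbed: 1 − 39.7/100 = 0.6030.
Photons absorbed: 0.6030 × 0.004396 = 0.002651 mol.
Φ = 0.002537 mol / 0.002651 mol photons = 0.96.

Φ = 0.96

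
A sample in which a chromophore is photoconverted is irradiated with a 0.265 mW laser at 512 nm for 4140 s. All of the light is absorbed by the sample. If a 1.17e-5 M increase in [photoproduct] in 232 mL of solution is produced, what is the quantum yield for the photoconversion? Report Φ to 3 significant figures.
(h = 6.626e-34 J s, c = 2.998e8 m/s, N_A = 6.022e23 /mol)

Product: (1.17e-5 M)(0.232 L) = 2.714e-6 mol.
Photon energy at 512 nm: hc/λ = (6.626e-34)(2.998e8)/(512e-9) = 3.880e-19 J.
Energy delivered: (0.265 mW)(4140 s) = 1.097 J.
Photons incident: 1.097 / 3.880e-19 = 2.827e18, i.e. 2.827e18/6.022e23 = 4.694e-6 mol.
Φ = 2.714e-6 mol / 4.694e-6 mol photons = 0.578.

Φ = 0.578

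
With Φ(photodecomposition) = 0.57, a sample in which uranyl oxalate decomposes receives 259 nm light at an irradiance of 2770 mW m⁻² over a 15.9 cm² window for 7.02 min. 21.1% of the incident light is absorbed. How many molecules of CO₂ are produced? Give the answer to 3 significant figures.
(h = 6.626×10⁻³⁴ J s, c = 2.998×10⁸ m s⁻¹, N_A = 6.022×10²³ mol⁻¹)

2.91×10¹⁷ molecules

Photon energy at 259 nm: hc/λ = (6.626×10⁻³⁴)(2.998×10⁸)/(259×10⁻⁹) = 7.670×10⁻¹⁹ J.
Energy delivered: (2770 mW m⁻²)(15.9×10⁻⁴ m²)(421.2 s) = 1.855 J.
Photons incident: 1.855 / 7.670×10⁻¹⁹ = 2.419×10¹⁸, i.e. 2.419×10¹⁸/6.022×10²³ = 4.017×10⁻⁶ mol.
Photons absorbed: 0.211 × 4.017×10⁻⁶ = 8.476×10⁻⁷ mol.
Product: Φ × n_abs = 0.57 × 8.476×10⁻⁷ = 4.831×10⁻⁷ mol.
As a count: 4.831×10⁻⁷ × 6.022×10²³ = 2.91×10¹⁷.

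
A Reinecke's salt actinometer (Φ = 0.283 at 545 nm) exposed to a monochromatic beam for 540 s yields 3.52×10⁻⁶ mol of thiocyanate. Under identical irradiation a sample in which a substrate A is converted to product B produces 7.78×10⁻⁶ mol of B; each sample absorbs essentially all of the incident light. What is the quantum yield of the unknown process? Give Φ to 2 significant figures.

Photons absorbed by the actinometer: 3.52×10⁻⁶ / 0.283 = 1.244×10⁻⁵ mol.
Φ(unknown) = 7.78×10⁻⁶ / 1.244×10⁻⁵ = 0.63.

Φ = 0.63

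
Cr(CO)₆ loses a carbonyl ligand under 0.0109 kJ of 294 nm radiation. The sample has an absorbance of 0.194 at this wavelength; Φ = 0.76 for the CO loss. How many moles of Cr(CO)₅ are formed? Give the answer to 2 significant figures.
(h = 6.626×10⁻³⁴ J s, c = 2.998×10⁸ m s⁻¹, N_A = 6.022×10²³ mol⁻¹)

Photon energy at 294 nm: hc/λ = (6.626×10⁻³⁴)(2.998×10⁸)/(294×10⁻⁹) = 6.757×10⁻¹⁹ J.
Incident energy: 0.0109 kJ = 10.9 J.
Photons incident: 10.9 / 6.757×10⁻¹⁹ = 1.613×10¹⁹, i.e. 1.613×10¹⁹/6.022×10²³ = 2.679×10⁻⁵ mol.
Fraction absorbed: 1 − 10^(−0.194) = 0.3603.
Photons absorbed: 0.3603 × 2.679×10⁻⁵ = 9.652×10⁻⁶ mol.
Product: Φ × n_abs = 0.76 × 9.652×10⁻⁶ = 7.336×10⁻⁶ mol.

7.3×10⁻⁶ mol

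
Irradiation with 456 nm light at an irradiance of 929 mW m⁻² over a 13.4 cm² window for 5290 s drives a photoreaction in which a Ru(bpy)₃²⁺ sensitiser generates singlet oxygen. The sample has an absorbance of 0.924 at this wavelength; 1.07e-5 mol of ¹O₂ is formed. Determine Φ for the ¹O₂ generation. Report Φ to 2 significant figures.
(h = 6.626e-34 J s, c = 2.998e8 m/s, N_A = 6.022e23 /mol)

Photon energy at 456 nm: hc/λ = (6.626e-34)(2.998e8)/(456e-9) = 4.356e-19 J.
Energy delivered: (929 mW m⁻²)(13.4e-4 m²)(5290 s) = 6.585 J.
Photons incident: 6.585 / 4.356e-19 = 1.512e19, i.e. 1.512e19/6.022e23 = 2.511e-5 mol.
Fraction absorbed: 1 − 10^(−0.924) = 0.8809.
Photons absorbed: 0.8809 × 2.511e-5 = 2.212e-5 mol.
Φ = 1.07e-5 mol / 2.212e-5 mol photons = 0.48.

Φ = 0.48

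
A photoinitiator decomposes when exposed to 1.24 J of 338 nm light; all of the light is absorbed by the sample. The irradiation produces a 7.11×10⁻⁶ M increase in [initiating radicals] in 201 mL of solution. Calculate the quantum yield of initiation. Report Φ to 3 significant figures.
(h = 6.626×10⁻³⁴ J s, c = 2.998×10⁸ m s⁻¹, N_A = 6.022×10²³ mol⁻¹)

Φ = 0.408

Product: (7.11×10⁻⁶ M)(0.201 L) = 1.429×10⁻⁶ mol.
Photon energy at 338 nm: hc/λ = (6.626×10⁻³⁴)(2.998×10⁸)/(338×10⁻⁹) = 5.877×10⁻¹⁹ J.
Photons incident: 1.24 / 5.877×10⁻¹⁹ = 2.110×10¹⁸, i.e. 2.110×10¹⁸/6.022×10²³ = 3.504×10⁻⁶ mol.
Φ = 1.429×10⁻⁶ mol / 3.504×10⁻⁶ mol photons = 0.408.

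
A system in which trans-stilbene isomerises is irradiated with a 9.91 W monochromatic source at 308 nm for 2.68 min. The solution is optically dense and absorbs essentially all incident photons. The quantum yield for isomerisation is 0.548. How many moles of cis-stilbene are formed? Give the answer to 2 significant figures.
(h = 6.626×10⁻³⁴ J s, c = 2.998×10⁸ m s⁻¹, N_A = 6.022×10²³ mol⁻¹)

Photon energy at 308 nm: hc/λ = (6.626×10⁻³⁴)(2.998×10⁸)/(308×10⁻⁹) = 6.450×10⁻¹⁹ J.
Energy delivered: (9.91 W)(160.8 s) = 1594 J.
Photons incident: 1594 / 6.450×10⁻¹⁹ = 2.471×10²¹, i.e. 2.471×10²¹/6.022×10²³ = 0.004103 mol.
Product: Φ × n_abs = 0.548 × 0.004103 = 0.002248 mol.

0.0022 mol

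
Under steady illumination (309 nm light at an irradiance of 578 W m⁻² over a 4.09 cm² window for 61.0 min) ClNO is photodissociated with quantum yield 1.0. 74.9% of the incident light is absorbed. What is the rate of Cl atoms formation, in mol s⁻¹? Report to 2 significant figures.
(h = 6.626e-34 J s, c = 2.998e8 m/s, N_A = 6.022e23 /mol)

Photon energy at 309 nm: hc/λ = (6.626e-34)(2.998e8)/(309e-9) = 6.429e-19 J.
Energy delivered: (578 W m⁻²)(4.09e-4 m²)(3660 s) = 865.2 J.
Photons incident: 865.2 / 6.429e-19 = 1.346e21, i.e. 1.346e21/6.022e23 = 0.002235 mol.
Photons absorbed: 0.749 × 0.002235 = 0.001674 mol.
Product formed: 1.0 × 0.001674 = 0.001674 mol.
Rate: 0.001674 / 3660 s = 4.6e-7 mol s⁻¹.

4.6e-7 mol s⁻¹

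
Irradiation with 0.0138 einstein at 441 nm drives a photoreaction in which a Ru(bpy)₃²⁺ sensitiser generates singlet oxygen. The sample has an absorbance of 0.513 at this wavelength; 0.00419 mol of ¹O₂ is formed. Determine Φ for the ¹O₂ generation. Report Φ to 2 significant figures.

Fraction absorbed: 1 − 10^(−0.513) = 0.6931.
Photons absorbed: 0.6931 × 0.0138 = 0.009565 mol.
Φ = 0.00419 mol / 0.009565 mol photons = 0.44.

Φ = 0.44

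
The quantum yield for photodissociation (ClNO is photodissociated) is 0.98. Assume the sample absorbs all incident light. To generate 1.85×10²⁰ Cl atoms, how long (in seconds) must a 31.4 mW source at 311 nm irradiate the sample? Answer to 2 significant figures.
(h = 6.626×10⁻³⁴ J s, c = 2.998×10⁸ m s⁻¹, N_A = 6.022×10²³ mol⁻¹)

t ≈ 3800 s

Product: 1.85×10²⁰ / 6.022×10²³ = 3.072×10⁻⁴ mol.
Photons that must be absorbed: 3.072×10⁻⁴ / 0.98 = 3.135×10⁻⁴ mol.
Photon energy: hc/λ = 6.387×10⁻¹⁹ J; per mole, 3.846×10⁵ J mol⁻¹.
Energy required: 3.135×10⁻⁴ × 3.846×10⁵ = 120.6 J.
Time: 120.6 J / 0.0314 W = 3800 s.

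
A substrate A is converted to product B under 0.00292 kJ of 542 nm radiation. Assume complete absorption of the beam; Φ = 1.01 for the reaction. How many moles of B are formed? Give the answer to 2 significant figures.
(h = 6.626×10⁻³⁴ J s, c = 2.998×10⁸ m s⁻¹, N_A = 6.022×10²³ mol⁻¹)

1.3×10⁻⁵ mol

Photon energy at 542 nm: hc/λ = (6.626×10⁻³⁴)(2.998×10⁸)/(542×10⁻⁹) = 3.665×10⁻¹⁹ J.
Incident energy: 0.00292 kJ = 2.92 J.
Photons incident: 2.92 / 3.665×10⁻¹⁹ = 7.967×10¹⁸, i.e. 7.967×10¹⁸/6.022×10²³ = 1.323×10⁻⁵ mol.
Product: Φ × n_abs = 1.01 × 1.323×10⁻⁵ = 1.336×10⁻⁵ mol.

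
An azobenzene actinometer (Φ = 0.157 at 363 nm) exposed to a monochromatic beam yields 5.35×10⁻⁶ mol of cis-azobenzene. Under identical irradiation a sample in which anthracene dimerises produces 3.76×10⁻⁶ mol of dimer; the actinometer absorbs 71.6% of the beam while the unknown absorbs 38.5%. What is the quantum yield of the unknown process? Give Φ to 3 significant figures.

Φ = 0.205

Photons absorbed by the actinometer: 5.35×10⁻⁶ / 0.157 = 3.408×10⁻⁵ mol.
Incident flux: 3.408×10⁻⁵ / 0.716 = 4.760×10⁻⁵ einstein.
Absorbed by unknown: 0.385 × 4.760×10⁻⁵ = 1.833×10⁻⁵ mol.
Φ(unknown) = 3.76×10⁻⁶ / 1.833×10⁻⁵ = 0.205.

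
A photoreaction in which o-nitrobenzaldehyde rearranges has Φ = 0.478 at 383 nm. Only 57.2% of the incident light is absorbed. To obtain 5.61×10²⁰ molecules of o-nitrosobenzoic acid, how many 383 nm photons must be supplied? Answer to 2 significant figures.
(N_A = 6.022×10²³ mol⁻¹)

Product: 5.61×10²⁰ / 6.022×10²³ = 9.316×10⁻⁴ mol.
Photons that must be absorbed: 9.316×10⁻⁴ / 0.478 = 0.001949 mol.
Incident photons needed: 0.001949 / 0.572 = 0.003407 mol.
Photon count: 0.003407 × 6.022×10²³ = 2.1×10²¹.

2.1×10²¹ photons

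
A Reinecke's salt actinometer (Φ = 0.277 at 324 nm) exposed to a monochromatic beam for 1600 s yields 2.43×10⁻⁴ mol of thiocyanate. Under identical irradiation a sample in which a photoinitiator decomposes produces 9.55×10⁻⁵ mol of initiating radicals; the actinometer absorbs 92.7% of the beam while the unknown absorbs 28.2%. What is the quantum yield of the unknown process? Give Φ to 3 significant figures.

Photons absorbed by the actinometer: 2.43×10⁻⁴ / 0.277 = 8.773×10⁻⁴ mol.
Incident flux: 8.773×10⁻⁴ / 0.927 = 9.464×10⁻⁴ einstein.
Absorbed by unknown: 0.282 × 9.464×10⁻⁴ = 2.669×10⁻⁴ mol.
Φ(unknown) = 9.55×10⁻⁵ / 2.669×10⁻⁴ = 0.358.

Φ = 0.358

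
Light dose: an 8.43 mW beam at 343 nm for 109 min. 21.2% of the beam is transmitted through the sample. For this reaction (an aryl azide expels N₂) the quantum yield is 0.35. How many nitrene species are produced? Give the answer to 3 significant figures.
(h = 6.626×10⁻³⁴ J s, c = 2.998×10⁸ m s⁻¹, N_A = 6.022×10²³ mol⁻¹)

Photon energy at 343 nm: hc/λ = (6.626×10⁻³⁴)(2.998×10⁸)/(343×10⁻⁹) = 5.791×10⁻¹⁹ J.
Energy delivered: (8.43 mW)(6540 s) = 55.13 J.
Photons incident: 55.13 / 5.791×10⁻¹⁹ = 9.520×10¹⁹, i.e. 9.520×10¹⁹/6.022×10²³ = 1.581×10⁻⁴ mol.
Fraction absorbed: 1 − 21.2/100 = 0.7880.
Photons absorbed: 0.7880 × 1.581×10⁻⁴ = 1.246×10⁻⁴ mol.
Product: Φ × n_abs = 0.35 × 1.246×10⁻⁴ = 4.361×10⁻⁵ mol.
As a count: 4.361×10⁻⁵ × 6.022×10²³ = 2.63×10¹⁹.

2.63×10¹⁹ species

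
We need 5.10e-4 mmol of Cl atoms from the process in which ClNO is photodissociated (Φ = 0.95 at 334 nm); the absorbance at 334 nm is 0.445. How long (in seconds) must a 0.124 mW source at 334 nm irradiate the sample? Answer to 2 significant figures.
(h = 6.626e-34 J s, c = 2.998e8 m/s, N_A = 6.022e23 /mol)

t ≈ 2400 s

Product: 5.10e-4 mmol = 5.10e-7 mol.
Photons that must be absorbed: 5.10e-7 / 0.95 = 5.368e-7 mol.
Fraction absorbed: 1 − 10^(−0.445) = 0.6411.
Incident photons needed: 5.368e-7 / 0.6411 = 8.373e-7 mol.
Photon energy: hc/λ = 5.948e-19 J; per mole, 3.582e5 J mol⁻¹.
Energy required: 8.373e-7 × 3.582e5 = 0.2999 J.
Time: 0.2999 J / 0.000124 W = 2400 s.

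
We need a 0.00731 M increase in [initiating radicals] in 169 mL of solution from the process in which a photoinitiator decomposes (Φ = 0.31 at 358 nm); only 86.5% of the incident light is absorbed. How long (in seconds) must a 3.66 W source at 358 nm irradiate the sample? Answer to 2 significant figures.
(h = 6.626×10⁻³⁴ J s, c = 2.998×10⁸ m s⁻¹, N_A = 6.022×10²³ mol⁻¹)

Product: (0.00731 M)(0.169 L) = 0.001235 mol.
Photons that must be absorbed: 0.001235 / 0.31 = 0.003984 mol.
Incident photons needed: 0.003984 / 0.865 = 0.004606 mol.
Photon energy: hc/λ = 5.549×10⁻¹⁹ J; per mole, 3.342×10⁵ J mol⁻¹.
Energy required: 0.004606 × 3.342×10⁵ = 1539 J.
Time: 1539 J / 3.66 W = 420 s.

t ≈ 420 s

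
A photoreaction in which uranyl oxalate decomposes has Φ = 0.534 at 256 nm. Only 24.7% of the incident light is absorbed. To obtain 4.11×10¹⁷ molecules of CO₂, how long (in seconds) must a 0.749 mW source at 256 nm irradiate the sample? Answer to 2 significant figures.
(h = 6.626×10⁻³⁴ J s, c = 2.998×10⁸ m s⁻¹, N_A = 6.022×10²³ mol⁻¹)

t ≈ 3200 s

Product: 4.11×10¹⁷ / 6.022×10²³ = 6.825×10⁻⁷ mol.
Photons that must be absorbed: 6.825×10⁻⁷ / 0.534 = 1.278×10⁻⁶ mol.
Incident photons needed: 1.278×10⁻⁶ / 0.247 = 5.174×10⁻⁶ mol.
Photon energy: hc/λ = 7.760×10⁻¹⁹ J; per mole, 4.673×10⁵ J mol⁻¹.
Energy required: 5.174×10⁻⁶ × 4.673×10⁵ = 2.418 J.
Time: 2.418 J / 0.000749 W = 3200 s.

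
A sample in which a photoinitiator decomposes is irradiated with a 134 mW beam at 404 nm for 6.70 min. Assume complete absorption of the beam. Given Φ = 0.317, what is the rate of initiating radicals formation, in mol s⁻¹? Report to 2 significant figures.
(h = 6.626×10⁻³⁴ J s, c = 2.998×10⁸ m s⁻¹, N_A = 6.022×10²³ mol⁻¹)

Photon energy at 404 nm: hc/λ = (6.626×10⁻³⁴)(2.998×10⁸)/(404×10⁻⁹) = 4.917×10⁻¹⁹ J.
Energy delivered: (134 mW)(402 s) = 53.87 J.
Photons incident: 53.87 / 4.917×10⁻¹⁹ = 1.096×10²⁰, i.e. 1.096×10²⁰/6.022×10²³ = 1.820×10⁻⁴ mol.
Product formed: 0.317 × 1.820×10⁻⁴ = 5.769×10⁻⁵ mol.
Rate: 5.769×10⁻⁵ / 402 s = 1.4×10⁻⁷ mol s⁻¹.

1.4×10⁻⁷ mol s⁻¹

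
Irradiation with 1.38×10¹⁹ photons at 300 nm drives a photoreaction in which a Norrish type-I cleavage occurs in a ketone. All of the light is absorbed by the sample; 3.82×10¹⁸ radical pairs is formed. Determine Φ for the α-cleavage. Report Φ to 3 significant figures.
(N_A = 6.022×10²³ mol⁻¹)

Product: 3.82×10¹⁸ / 6.022×10²³ = 6.343×10⁻⁶ mol.
Moles of photons: 1.38×10¹⁹ / 6.022×10²³ = 2.292×10⁻⁵ mol.
Φ = 6.343×10⁻⁶ mol / 2.292×10⁻⁵ mol photons = 0.277.

Φ = 0.277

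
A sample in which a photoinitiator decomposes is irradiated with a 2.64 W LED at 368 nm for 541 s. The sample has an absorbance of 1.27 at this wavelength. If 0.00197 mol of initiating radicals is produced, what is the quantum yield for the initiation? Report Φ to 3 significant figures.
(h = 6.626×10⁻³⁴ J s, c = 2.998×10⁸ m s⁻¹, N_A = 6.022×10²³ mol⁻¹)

Photon energy at 368 nm: hc/λ = (6.626×10⁻³⁴)(2.998×10⁸)/(368×10⁻⁹) = 5.398×10⁻¹⁹ J.
Energy delivered: (2.64 W)(541 s) = 1428 J.
Photons incident: 1428 / 5.398×10⁻¹⁹ = 2.645×10²¹, i.e. 2.645×10²¹/6.022×10²³ = 0.004392 mol.
Fraction absorbed: 1 − 10^(−1.27) = 0.9463.
Photons absorbed: 0.9463 × 0.004392 = 0.004156 mol.
Φ = 0.00197 mol / 0.004156 mol photons = 0.474.

Φ = 0.474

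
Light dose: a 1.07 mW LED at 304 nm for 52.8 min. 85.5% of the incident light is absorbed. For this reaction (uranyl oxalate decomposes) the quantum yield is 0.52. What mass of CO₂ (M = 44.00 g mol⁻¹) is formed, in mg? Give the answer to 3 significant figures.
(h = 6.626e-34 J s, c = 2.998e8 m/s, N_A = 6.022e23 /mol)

Photon energy at 304 nm: hc/λ = (6.626e-34)(2.998e8)/(304e-9) = 6.534e-19 J.
Energy delivered: (1.07 mW)(3168 s) = 3.390 J.
Photons incident: 3.390 / 6.534e-19 = 5.188e18, i.e. 5.188e18/6.022e23 = 8.615e-6 mol.
Photons absorbed: 0.855 × 8.615e-6 = 7.366e-6 mol.
Product: Φ × n_abs = 0.52 × 7.366e-6 = 3.830e-6 mol.
Mass: 3.830e-6 × 44.00 = 1.685e-4 g = 0.169 mg.

0.169 mg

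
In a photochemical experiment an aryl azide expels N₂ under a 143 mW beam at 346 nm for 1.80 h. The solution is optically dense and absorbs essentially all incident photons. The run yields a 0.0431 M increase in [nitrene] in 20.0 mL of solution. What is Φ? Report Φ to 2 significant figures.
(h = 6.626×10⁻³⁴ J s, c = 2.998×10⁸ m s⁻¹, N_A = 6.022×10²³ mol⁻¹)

Product: (0.0431 M)(0.02 L) = 8.620×10⁻⁴ mol.
Photon energy at 346 nm: hc/λ = (6.626×10⁻³⁴)(2.998×10⁸)/(346×10⁻⁹) = 5.741×10⁻¹⁹ J.
Energy delivered: (143 mW)(6480 s) = 926.6 J.
Photons incident: 926.6 / 5.741×10⁻¹⁹ = 1.614×10²¹, i.e. 1.614×10²¹/6.022×10²³ = 0.002680 mol.
Φ = 8.620×10⁻⁴ mol / 0.002680 mol photons = 0.32.

Φ = 0.32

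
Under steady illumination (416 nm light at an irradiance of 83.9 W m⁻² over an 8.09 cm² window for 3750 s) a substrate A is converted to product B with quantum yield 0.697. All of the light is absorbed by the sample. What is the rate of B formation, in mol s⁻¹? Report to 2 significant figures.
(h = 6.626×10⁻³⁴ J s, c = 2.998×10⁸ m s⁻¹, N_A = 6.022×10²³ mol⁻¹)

Photon energy at 416 nm: hc/λ = (6.626×10⁻³⁴)(2.998×10⁸)/(416×10⁻⁹) = 4.775×10⁻¹⁹ J.
Energy delivered: (83.9 W m⁻²)(8.09×10⁻⁴ m²)(3750 s) = 254.5 J.
Photons incident: 254.5 / 4.775×10⁻¹⁹ = 5.330×10²⁰, i.e. 5.330×10²⁰/6.022×10²³ = 8.851×10⁻⁴ mol.
Product formed: 0.697 × 8.851×10⁻⁴ = 6.169×10⁻⁴ mol.
Rate: 6.169×10⁻⁴ / 3750 s = 1.6×10⁻⁷ mol s⁻¹.

1.6×10⁻⁷ mol s⁻¹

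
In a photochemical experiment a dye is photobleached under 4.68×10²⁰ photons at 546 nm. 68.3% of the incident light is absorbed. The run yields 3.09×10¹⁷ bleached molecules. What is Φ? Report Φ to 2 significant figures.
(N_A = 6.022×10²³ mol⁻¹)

Product: 3.09×10¹⁷ / 6.022×10²³ = 5.131×10⁻⁷ mol.
Moles of photons: 4.68×10²⁰ / 6.022×10²³ = 7.772×10⁻⁴ mol.
Photons absorbed: 0.683 × 7.772×10⁻⁴ = 5.308×10⁻⁴ mol.
Φ = 5.131×10⁻⁷ mol / 5.308×10⁻⁴ mol photons = 9.7×10⁻⁴.

Φ = 9.7×10⁻⁴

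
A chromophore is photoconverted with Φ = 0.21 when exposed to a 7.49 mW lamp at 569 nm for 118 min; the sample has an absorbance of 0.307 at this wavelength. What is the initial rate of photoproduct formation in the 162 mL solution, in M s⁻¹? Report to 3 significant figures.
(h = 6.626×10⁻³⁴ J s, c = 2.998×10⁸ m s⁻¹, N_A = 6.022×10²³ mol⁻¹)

Photon energy at 569 nm: hc/λ = (6.626×10⁻³⁴)(2.998×10⁸)/(569×10⁻⁹) = 3.491×10⁻¹⁹ J.
Energy delivered: (7.49 mW)(7080 s) = 53.03 J.
Photons incident: 53.03 / 3.491×10⁻¹⁹ = 1.519×10²⁰, i.e. 1.519×10²⁰/6.022×10²³ = 2.522×10⁻⁴ mol.
Fraction absorbed: 1 − 10^(−0.307) = 0.5068.
Photons absorbed: 0.5068 × 2.522×10⁻⁴ = 1.278×10⁻⁴ mol.
Product formed: 0.21 × 1.278×10⁻⁴ = 2.684×10⁻⁵ mol.
Rate: 2.684×10⁻⁵ mol / (7080 s × 0.162 L) = 2.34×10⁻⁸ M s⁻¹.

2.34×10⁻⁸ M s⁻¹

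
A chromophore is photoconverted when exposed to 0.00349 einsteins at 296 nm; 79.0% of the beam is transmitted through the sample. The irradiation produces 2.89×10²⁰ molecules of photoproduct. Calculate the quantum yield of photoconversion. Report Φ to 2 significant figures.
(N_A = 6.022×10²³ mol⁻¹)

Product: 2.89×10²⁰ / 6.022×10²³ = 4.799×10⁻⁴ mol.
Fraction absorbed: 1 − 79.0/100 = 0.2100.
Photons absorbed: 0.2100 × 0.00349 = 7.329×10⁻⁴ mol.
Φ = 4.799×10⁻⁴ mol / 7.329×10⁻⁴ mol photons = 0.65.

Φ = 0.65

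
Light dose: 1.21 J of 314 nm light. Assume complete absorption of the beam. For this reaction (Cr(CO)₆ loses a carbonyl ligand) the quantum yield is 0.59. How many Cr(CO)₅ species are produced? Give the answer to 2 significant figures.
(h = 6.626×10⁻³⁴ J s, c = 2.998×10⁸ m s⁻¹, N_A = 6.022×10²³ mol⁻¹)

1.1×10¹⁸ species

Photon energy at 314 nm: hc/λ = (6.626×10⁻³⁴)(2.998×10⁸)/(314×10⁻⁹) = 6.326×10⁻¹⁹ J.
Photons incident: 1.21 / 6.326×10⁻¹⁹ = 1.913×10¹⁸, i.e. 1.913×10¹⁸/6.022×10²³ = 3.177×10⁻⁶ mol.
Product: Φ × n_abs = 0.59 × 3.177×10⁻⁶ = 1.874×10⁻⁶ mol.
As a count: 1.874×10⁻⁶ × 6.022×10²³ = 1.1×10¹⁸.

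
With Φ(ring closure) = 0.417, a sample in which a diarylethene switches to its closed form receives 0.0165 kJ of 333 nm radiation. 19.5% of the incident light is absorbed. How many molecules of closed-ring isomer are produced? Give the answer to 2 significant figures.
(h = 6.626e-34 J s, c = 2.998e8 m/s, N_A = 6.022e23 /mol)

2.2e18 molecules

Photon energy at 333 nm: hc/λ = (6.626e-34)(2.998e8)/(333e-9) = 5.965e-19 J.
Incident energy: 0.0165 kJ = 16.5 J.
Photons incident: 16.5 / 5.965e-19 = 2.766e19, i.e. 2.766e19/6.022e23 = 4.593e-5 mol.
Photons absorbed: 0.195 × 4.593e-5 = 8.956e-6 mol.
Product: Φ × n_abs = 0.417 × 8.956e-6 = 3.735e-6 mol.
As a count: 3.735e-6 × 6.022e23 = 2.2e18.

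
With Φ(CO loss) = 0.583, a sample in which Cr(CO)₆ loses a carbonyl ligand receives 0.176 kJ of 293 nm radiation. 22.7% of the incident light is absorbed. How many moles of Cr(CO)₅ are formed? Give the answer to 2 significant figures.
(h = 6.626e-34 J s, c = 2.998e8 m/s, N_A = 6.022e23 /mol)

Photon energy at 293 nm: hc/λ = (6.626e-34)(2.998e8)/(293e-9) = 6.780e-19 J.
Incident energy: 0.176 kJ = 176 J.
Photons incident: 176 / 6.780e-19 = 2.596e20, i.e. 2.596e20/6.022e23 = 4.311e-4 mol.
Photons absorbed: 0.227 × 4.311e-4 = 9.786e-5 mol.
Product: Φ × n_abs = 0.583 × 9.786e-5 = 5.705e-5 mol.

5.7e-5 mol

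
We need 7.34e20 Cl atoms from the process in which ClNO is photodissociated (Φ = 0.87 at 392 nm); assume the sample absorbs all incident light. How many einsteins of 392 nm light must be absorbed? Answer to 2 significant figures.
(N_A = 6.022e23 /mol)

Product: 7.34e20 / 6.022e23 = 0.001219 mol.
Photons that must be absorbed: 0.001219 / 0.87 = 0.001401 mol.

0.0014 einstein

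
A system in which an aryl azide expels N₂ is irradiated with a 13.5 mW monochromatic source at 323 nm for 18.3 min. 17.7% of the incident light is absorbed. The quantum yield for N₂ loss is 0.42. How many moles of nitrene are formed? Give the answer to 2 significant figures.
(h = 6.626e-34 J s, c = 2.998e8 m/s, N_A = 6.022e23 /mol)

3.0e-6 mol

Photon energy at 323 nm: hc/λ = (6.626e-34)(2.998e8)/(323e-9) = 6.150e-19 J.
Energy delivered: (13.5 mW)(1098 s) = 14.82 J.
Photons incident: 14.82 / 6.150e-19 = 2.410e19, i.e. 2.410e19/6.022e23 = 4.002e-5 mol.
Photons absorbed: 0.177 × 4.002e-5 = 7.084e-6 mol.
Product: Φ × n_abs = 0.42 × 7.084e-6 = 2.975e-6 mol.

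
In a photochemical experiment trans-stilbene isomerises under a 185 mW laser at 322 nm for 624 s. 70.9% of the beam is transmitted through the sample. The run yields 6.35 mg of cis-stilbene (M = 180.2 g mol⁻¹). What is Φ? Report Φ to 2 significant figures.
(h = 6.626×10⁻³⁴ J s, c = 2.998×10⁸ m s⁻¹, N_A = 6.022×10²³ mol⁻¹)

Φ = 0.39

Product: 6.35 mg / 180.2 g mol⁻¹ = 3.524×10⁻⁵ mol.
Photon energy at 322 nm: hc/λ = (6.626×10⁻³⁴)(2.998×10⁸)/(322×10⁻⁹) = 6.169×10⁻¹⁹ J.
Energy delivered: (185 mW)(624 s) = 115.4 J.
Photons incident: 115.4 / 6.169×10⁻¹⁹ = 1.871×10²⁰, i.e. 1.871×10²⁰/6.022×10²³ = 3.107×10⁻⁴ mol.
Fraction absorbed: 1 − 70.9/100 = 0.2910.
Photons absorbed: 0.2910 × 3.107×10⁻⁴ = 9.041×10⁻⁵ mol.
Φ = 3.524×10⁻⁵ mol / 9.041×10⁻⁵ mol photons = 0.39.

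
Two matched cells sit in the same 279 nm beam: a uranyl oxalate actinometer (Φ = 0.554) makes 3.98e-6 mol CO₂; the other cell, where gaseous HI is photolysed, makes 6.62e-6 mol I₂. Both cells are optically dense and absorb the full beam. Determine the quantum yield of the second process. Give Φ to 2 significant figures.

Photons absorbed by the actinometer: 3.98e-6 / 0.554 = 7.184e-6 mol.
Φ(unknown) = 6.62e-6 / 7.184e-6 = 0.92.

Φ = 0.92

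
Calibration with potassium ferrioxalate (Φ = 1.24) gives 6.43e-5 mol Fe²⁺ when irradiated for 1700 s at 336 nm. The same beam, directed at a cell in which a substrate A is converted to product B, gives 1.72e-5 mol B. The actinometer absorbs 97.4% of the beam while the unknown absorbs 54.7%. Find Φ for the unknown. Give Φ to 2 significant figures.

Φ = 0.59

Photons absorbed by the actinometer: 6.43e-5 / 1.24 = 5.185e-5 mol.
Incident flux: 5.185e-5 / 0.974 = 5.323e-5 einstein.
Absorbed by unknown: 0.547 × 5.323e-5 = 2.912e-5 mol.
Φ(unknown) = 1.72e-5 / 2.912e-5 = 0.59.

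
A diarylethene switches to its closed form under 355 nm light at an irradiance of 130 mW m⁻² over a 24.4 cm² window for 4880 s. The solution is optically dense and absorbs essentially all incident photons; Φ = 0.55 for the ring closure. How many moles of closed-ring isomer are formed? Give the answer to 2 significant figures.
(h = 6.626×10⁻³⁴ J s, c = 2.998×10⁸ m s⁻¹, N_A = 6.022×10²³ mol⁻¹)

2.5×10⁻⁶ mol

Photon energy at 355 nm: hc/λ = (6.626×10⁻³⁴)(2.998×10⁸)/(355×10⁻⁹) = 5.596×10⁻¹⁹ J.
Energy delivered: (130 mW m⁻²)(24.4×10⁻⁴ m²)(4880 s) = 1.548 J.
Photons incident: 1.548 / 5.596×10⁻¹⁹ = 2.766×10¹⁸, i.e. 2.766×10¹⁸/6.022×10²³ = 4.593×10⁻⁶ mol.
Product: Φ × n_abs = 0.55 × 4.593×10⁻⁶ = 2.526×10⁻⁶ mol.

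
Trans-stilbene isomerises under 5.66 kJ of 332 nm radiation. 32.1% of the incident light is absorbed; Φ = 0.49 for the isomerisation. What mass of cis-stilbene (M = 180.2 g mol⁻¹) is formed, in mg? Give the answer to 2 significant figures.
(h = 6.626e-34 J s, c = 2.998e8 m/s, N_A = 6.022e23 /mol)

450 mg

Photon energy at 332 nm: hc/λ = (6.626e-34)(2.998e8)/(332e-9) = 5.983e-19 J.
Incident energy: 5.66 kJ = 5660 J.
Photons incident: 5660 / 5.983e-19 = 9.460e21, i.e. 9.460e21/6.022e23 = 0.01571 mol.
Photons absorbed: 0.321 × 0.01571 = 0.005043 mol.
Product: Φ × n_abs = 0.49 × 0.005043 = 0.002471 mol.
Mass: 0.002471 × 180.2 = 0.4453 g = 450 mg.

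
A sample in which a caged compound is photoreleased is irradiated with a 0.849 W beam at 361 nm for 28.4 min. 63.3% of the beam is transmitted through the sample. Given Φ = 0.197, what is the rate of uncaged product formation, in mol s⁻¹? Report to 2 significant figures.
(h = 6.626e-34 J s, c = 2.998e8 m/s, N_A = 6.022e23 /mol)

Photon energy at 361 nm: hc/λ = (6.626e-34)(2.998e8)/(361e-9) = 5.503e-19 J.
Energy delivered: (0.849 W)(1704 s) = 1447 J.
Photons incident: 1447 / 5.503e-19 = 2.629e21, i.e. 2.629e21/6.022e23 = 0.004366 mol.
Fraction absorbed: 1 − 63.3/100 = 0.3670.
Photons absorbed: 0.3670 × 0.004366 = 0.001602 mol.
Product formed: 0.197 × 0.001602 = 3.156e-4 mol.
Rate: 3.156e-4 / 1704 s = 1.9e-7 mol s⁻¹.

1.9e-7 mol s⁻¹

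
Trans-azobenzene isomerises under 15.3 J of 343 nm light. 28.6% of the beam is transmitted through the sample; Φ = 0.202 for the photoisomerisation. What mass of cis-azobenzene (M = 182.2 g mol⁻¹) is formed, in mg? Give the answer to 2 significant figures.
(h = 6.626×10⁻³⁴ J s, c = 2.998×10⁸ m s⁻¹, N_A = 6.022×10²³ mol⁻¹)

1.2 mg

Photon energy at 343 nm: hc/λ = (6.626×10⁻³⁴)(2.998×10⁸)/(343×10⁻⁹) = 5.791×10⁻¹⁹ J.
Photons incident: 15.3 / 5.791×10⁻¹⁹ = 2.642×10¹⁹, i.e. 2.642×10¹⁹/6.022×10²³ = 4.387×10⁻⁵ mol.
Fraction absorbed: 1 − 28.6/100 = 0.7140.
Photons absorbed: 0.7140 × 4.387×10⁻⁵ = 3.132×10⁻⁵ mol.
Product: Φ × n_abs = 0.202 × 3.132×10⁻⁵ = 6.327×10⁻⁶ mol.
Mass: 6.327×10⁻⁶ × 182.2 = 0.001153 g = 1.2 mg.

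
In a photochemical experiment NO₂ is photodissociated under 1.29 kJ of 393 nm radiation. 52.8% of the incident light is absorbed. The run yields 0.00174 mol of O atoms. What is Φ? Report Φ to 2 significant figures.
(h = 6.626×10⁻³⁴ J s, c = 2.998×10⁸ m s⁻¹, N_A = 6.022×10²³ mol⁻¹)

Φ = 0.78

Photon energy at 393 nm: hc/λ = (6.626×10⁻³⁴)(2.998×10⁸)/(393×10⁻⁹) = 5.055×10⁻¹⁹ J.
Incident energy: 1.29 kJ = 1290 J.
Photons incident: 1290 / 5.055×10⁻¹⁹ = 2.552×10²¹, i.e. 2.552×10²¹/6.022×10²³ = 0.004238 mol.
Photons absorbed: 0.528 × 0.004238 = 0.002238 mol.
Φ = 0.00174 mol / 0.002238 mol photons = 0.78.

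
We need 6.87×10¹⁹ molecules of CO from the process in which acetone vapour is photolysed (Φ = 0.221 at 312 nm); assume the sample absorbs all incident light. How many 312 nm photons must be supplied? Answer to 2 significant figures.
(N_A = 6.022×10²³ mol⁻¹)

3.1×10²⁰ photons

Product: 6.87×10¹⁹ / 6.022×10²³ = 1.141×10⁻⁴ mol.
Photons that must be absorbed: 1.141×10⁻⁴ / 0.221 = 5.163×10⁻⁴ mol.
Photon count: 5.163×10⁻⁴ × 6.022×10²³ = 3.1×10²⁰.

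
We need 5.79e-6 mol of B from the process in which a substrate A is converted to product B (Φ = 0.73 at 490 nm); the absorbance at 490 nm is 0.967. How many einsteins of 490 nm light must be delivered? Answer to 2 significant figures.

Photons that must be absorbed: 5.79e-6 / 0.73 = 7.932e-6 mol.
Fraction absorbed: 1 − 10^(−0.967) = 0.8921.
Incident photons needed: 7.932e-6 / 0.8921 = 8.891e-6 mol.

8.9e-6 einstein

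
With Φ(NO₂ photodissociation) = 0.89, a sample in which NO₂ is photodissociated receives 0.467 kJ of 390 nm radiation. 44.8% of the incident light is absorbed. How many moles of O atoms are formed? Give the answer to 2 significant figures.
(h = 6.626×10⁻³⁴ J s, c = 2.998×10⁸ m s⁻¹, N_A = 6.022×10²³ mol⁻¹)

6.1×10⁻⁴ mol

Photon energy at 390 nm: hc/λ = (6.626×10⁻³⁴)(2.998×10⁸)/(390×10⁻⁹) = 5.094×10⁻¹⁹ J.
Incident energy: 0.467 kJ = 467 J.
Photons incident: 467 / 5.094×10⁻¹⁹ = 9.168×10²⁰, i.e. 9.168×10²⁰/6.022×10²³ = 0.001522 mol.
Photons absorbed: 0.448 × 0.001522 = 6.819×10⁻⁴ mol.
Product: Φ × n_abs = 0.89 × 6.819×10⁻⁴ = 6.069×10⁻⁴ mol.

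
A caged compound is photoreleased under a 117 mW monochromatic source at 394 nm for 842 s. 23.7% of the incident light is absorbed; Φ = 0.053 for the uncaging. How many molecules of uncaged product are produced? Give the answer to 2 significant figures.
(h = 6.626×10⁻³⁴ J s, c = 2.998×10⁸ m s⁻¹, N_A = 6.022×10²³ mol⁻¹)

2.5×10¹⁸ molecules

Photon energy at 394 nm: hc/λ = (6.626×10⁻³⁴)(2.998×10⁸)/(394×10⁻⁹) = 5.042×10⁻¹⁹ J.
Energy delivered: (117 mW)(842 s) = 98.51 J.
Photons incident: 98.51 / 5.042×10⁻¹⁹ = 1.954×10²⁰, i.e. 1.954×10²⁰/6.022×10²³ = 3.245×10⁻⁴ mol.
Photons absorbed: 0.237 × 3.245×10⁻⁴ = 7.691×10⁻⁵ mol.
Product: Φ × n_abs = 0.053 × 7.691×10⁻⁵ = 4.076×10⁻⁶ mol.
As a count: 4.076×10⁻⁶ × 6.022×10²³ = 2.5×10¹⁸.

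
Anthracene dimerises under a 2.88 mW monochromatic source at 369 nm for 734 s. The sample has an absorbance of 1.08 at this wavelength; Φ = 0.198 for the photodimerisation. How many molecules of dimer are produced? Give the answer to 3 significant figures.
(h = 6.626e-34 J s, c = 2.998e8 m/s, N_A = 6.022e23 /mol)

Photon energy at 369 nm: hc/λ = (6.626e-34)(2.998e8)/(369e-9) = 5.383e-19 J.
Energy delivered: (2.88 mW)(734 s) = 2.114 J.
Photons incident: 2.114 / 5.383e-19 = 3.927e18, i.e. 3.927e18/6.022e23 = 6.521e-6 mol.
Fraction absorbed: 1 − 10^(−1.08) = 0.9168.
Photons absorbed: 0.9168 × 6.521e-6 = 5.978e-6 mol.
Product: Φ × n_abs = 0.198 × 5.978e-6 = 1.184e-6 mol.
As a count: 1.184e-6 × 6.022e23 = 7.13e17.

7.13e17 molecules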